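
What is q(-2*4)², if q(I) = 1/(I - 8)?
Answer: 1/256 ≈ 0.0039063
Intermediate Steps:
q(I) = 1/(-8 + I)
q(-2*4)² = (1/(-8 - 2*4))² = (1/(-8 - 8))² = (1/(-16))² = (-1/16)² = 1/256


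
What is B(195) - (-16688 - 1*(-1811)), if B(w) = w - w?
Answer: 14877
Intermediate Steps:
B(w) = 0
B(195) - (-16688 - 1*(-1811)) = 0 - (-16688 - 1*(-1811)) = 0 - (-16688 + 1811) = 0 - 1*(-14877) = 0 + 14877 = 14877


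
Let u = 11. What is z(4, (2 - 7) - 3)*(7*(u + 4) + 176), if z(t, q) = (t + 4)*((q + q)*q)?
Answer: 287744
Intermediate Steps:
z(t, q) = 2*q**2*(4 + t) (z(t, q) = (4 + t)*((2*q)*q) = (4 + t)*(2*q**2) = 2*q**2*(4 + t))
z(4, (2 - 7) - 3)*(7*(u + 4) + 176) = (2*((2 - 7) - 3)**2*(4 + 4))*(7*(11 + 4) + 176) = (2*(-5 - 3)**2*8)*(7*15 + 176) = (2*(-8)**2*8)*(105 + 176) = (2*64*8)*281 = 1024*281 = 287744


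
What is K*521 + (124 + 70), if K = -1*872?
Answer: -454118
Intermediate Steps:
K = -872
K*521 + (124 + 70) = -872*521 + (124 + 70) = -454312 + 194 = -454118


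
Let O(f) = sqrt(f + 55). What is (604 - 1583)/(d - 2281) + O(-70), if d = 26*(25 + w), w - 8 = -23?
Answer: 979/2021 + I*sqrt(15) ≈ 0.48441 + 3.873*I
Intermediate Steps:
w = -15 (w = 8 - 23 = -15)
d = 260 (d = 26*(25 - 15) = 26*10 = 260)
O(f) = sqrt(55 + f)
(604 - 1583)/(d - 2281) + O(-70) = (604 - 1583)/(260 - 2281) + sqrt(55 - 70) = -979/(-2021) + sqrt(-15) = -979*(-1/2021) + I*sqrt(15) = 979/2021 + I*sqrt(15)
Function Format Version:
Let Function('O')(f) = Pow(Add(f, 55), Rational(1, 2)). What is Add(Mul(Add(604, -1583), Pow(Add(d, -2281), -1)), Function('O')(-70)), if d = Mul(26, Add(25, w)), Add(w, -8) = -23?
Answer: Add(Rational(979, 2021), Mul(I, Pow(15, Rational(1, 2)))) ≈ Add(0.48441, Mul(3.8730, I))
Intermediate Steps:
w = -15 (w = Add(8, -23) = -15)
d = 260 (d = Mul(26, Add(25, -15)) = Mul(26, 10) = 260)
Function('O')(f) = Pow(Add(55, f), Rational(1, 2))
Add(Mul(Add(604, -1583), Pow(Add(d, -2281), -1)), Function('O')(-70)) = Add(Mul(Add(604, -1583), Pow(Add(260, -2281), -1)), Pow(Add(55, -70), Rational(1, 2))) = Add(Mul(-979, Pow(-2021, -1)), Pow(-15, Rational(1, 2))) = Add(Mul(-979, Rational(-1, 2021)), Mul(I, Pow(15, Rational(1, 2)))) = Add(Rational(979, 2021), Mul(I, Pow(15, Rational(1, 2))))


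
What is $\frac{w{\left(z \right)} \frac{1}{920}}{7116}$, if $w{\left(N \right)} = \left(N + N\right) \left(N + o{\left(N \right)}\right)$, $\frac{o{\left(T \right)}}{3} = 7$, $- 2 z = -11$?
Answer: $\frac{583}{13093440} \approx 4.4526 \cdot 10^{-5}$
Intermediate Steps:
$z = \frac{11}{2}$ ($z = \left(- \frac{1}{2}\right) \left(-11\right) = \frac{11}{2} \approx 5.5$)
$o{\left(T \right)} = 21$ ($o{\left(T \right)} = 3 \cdot 7 = 21$)
$w{\left(N \right)} = 2 N \left(21 + N\right)$ ($w{\left(N \right)} = \left(N + N\right) \left(N + 21\right) = 2 N \left(21 + N\right)$)
$\frac{w{\left(z \right)} \frac{1}{920}}{7116} = \frac{2 \cdot \frac{11}{2} \left(21 + \frac{11}{2}\right) \frac{1}{920}}{7116} = 2 \cdot \frac{11}{2} \cdot \frac{53}{2} \cdot \frac{1}{920} \cdot \frac{1}{7116} = \frac{583}{2} \cdot \frac{1}{920} \cdot \frac{1}{7116} = \frac{583}{1840} \cdot \frac{1}{7116} = \frac{583}{13093440}$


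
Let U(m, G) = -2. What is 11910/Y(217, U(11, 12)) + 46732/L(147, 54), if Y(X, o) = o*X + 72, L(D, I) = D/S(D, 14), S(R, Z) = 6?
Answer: 2375027/1267 ≈ 1874.5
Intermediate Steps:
L(D, I) = D/6
Y(X, o) = 72 + X*o (Y(X, o) = X*o + 72 = 72 + X*o)
11910/Y(217, U(11, 12)) + 46732/L(147, 54) = 11910/(72 + 217*(-2)) + 46732/(((⅙)*147)) = 11910/(72 - 434) + 46732/(49/2) = 11910/(-362) + 46732*(2/49) = 11910*(-1/362) + 13352/7 = -5955/181 + 13352/7 = 2375027/1267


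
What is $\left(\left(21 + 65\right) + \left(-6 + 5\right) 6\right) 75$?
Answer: $6000$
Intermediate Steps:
$\left(\left(21 + 65\right) + \left(-6 + 5\right) 6\right) 75 = \left(86 - 6\right) 75 = 80 \cdot 75 = 6000$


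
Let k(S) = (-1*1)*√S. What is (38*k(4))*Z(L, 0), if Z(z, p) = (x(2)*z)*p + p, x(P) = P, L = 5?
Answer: 0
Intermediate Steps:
Z(z, p) = p + 2*p*z (Z(z, p) = (2*z)*p + p = 2*p*z + p = p + 2*p*z)
k(S) = -√S
(38*k(4))*Z(L, 0) = (38*(-√4))*(0*(1 + 2*5)) = (38*(-1*2))*(0*(1 + 10)) = (38*(-2))*(0*11) = -76*0 = 0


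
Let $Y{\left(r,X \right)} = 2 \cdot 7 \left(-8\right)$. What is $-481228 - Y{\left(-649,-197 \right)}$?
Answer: $-481116$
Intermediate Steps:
$Y{\left(r,X \right)} = -112$ ($Y{\left(r,X \right)} = 14 \left(-8\right) = -112$)
$-481228 - Y{\left(-649,-197 \right)} = -481228 - -112 = -481228 + 112 = -481116$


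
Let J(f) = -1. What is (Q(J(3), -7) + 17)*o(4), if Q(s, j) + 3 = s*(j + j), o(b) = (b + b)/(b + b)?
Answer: 28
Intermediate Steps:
o(b) = 1 (o(b) = (2*b)/((2*b)) = (2*b)*(1/(2*b)) = 1)
Q(s, j) = -3 + 2*j*s (Q(s, j) = -3 + s*(j + j) = -3 + s*(2*j) = -3 + 2*j*s)
(Q(J(3), -7) + 17)*o(4) = ((-3 + 2*(-7)*(-1)) + 17)*1 = ((-3 + 14) + 17)*1 = (11 + 17)*1 = 28*1 = 28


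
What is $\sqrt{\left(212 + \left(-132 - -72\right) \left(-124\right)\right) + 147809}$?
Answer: $\sqrt{155461} \approx 394.29$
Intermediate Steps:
$\sqrt{\left(212 + \left(-132 - -72\right) \left(-124\right)\right) + 147809} = \sqrt{\left(212 + \left(-132 + 72\right) \left(-124\right)\right) + 147809} = \sqrt{\left(212 - -7440\right) + 147809} = \sqrt{\left(212 + 7440\right) + 147809} = \sqrt{7652 + 147809} = \sqrt{155461}$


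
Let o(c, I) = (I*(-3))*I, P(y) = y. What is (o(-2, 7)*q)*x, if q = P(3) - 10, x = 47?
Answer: 48363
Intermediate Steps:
o(c, I) = -3*I**2 (o(c, I) = (-3*I)*I = -3*I**2)
q = -7 (q = 3 - 10 = -7)
(o(-2, 7)*q)*x = (-3*7**2*(-7))*47 = (-3*49*(-7))*47 = -147*(-7)*47 = 1029*47 = 48363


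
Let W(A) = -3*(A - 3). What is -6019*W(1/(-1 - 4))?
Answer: -288912/5 ≈ -57782.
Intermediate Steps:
W(A) = 9 - 3*A (W(A) = -3*(-3 + A) = 9 - 3*A)
-6019*W(1/(-1 - 4)) = -6019*(9 - 3/(-1 - 4)) = -6019*(9 - 3/(-5)) = -6019*(9 - 3*(-⅕)) = -6019*(9 + ⅗) = -6019*48/5 = -288912/5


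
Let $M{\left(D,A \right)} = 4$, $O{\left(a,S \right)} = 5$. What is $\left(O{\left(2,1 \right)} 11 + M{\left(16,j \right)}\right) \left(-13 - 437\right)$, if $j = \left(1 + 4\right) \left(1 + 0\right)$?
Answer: $-26550$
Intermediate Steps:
$j = 5$ ($j = 5 \cdot 1 = 5$)
$\left(O{\left(2,1 \right)} 11 + M{\left(16,j \right)}\right) \left(-13 - 437\right) = \left(5 \cdot 11 + 4\right) \left(-13 - 437\right) = \left(55 + 4\right) \left(-450\right) = 59 \left(-450\right) = -26550$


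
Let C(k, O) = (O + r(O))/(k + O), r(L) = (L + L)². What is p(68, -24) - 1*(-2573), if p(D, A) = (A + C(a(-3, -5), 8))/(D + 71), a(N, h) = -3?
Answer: 1788379/695 ≈ 2573.2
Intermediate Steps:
r(L) = 4*L² (r(L) = (2*L)² = 4*L²)
C(k, O) = (O + 4*O²)/(O + k) (C(k, O) = (O + 4*O²)/(k + O) = (O + 4*O²)/(O + k))
p(D, A) = (264/5 + A)/(71 + D) (p(D, A) = (A + 8*(1 + 4*8)/(8 - 3))/(D + 71) = (A + 8*(1 + 32)/5)/(71 + D) = (A + 8*(⅕)*33)/(71 + D) = (A + 264/5)/(71 + D) = (264/5 + A)/(71 + D))
p(68, -24) - 1*(-2573) = (264/5 - 24)/(71 + 68) - 1*(-2573) = (144/5)/139 + 2573 = (1/139)*(144/5) + 2573 = 144/695 + 2573 = 1788379/695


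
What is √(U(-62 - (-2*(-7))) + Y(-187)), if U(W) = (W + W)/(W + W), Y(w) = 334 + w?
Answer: 2*√37 ≈ 12.166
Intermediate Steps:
U(W) = 1 (U(W) = (2*W)/((2*W)) = (2*W)*(1/(2*W)) = 1)
√(U(-62 - (-2*(-7))) + Y(-187)) = √(1 + (334 - 187)) = √(1 + 147) = √148 = 2*√37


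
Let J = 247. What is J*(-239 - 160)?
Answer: -98553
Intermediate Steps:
J*(-239 - 160) = 247*(-239 - 160) = 247*(-399) = -98553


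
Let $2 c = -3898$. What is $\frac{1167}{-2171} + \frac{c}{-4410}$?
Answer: $- \frac{915191}{9574110} \approx -0.09559$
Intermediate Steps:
$c = -1949$ ($c = \frac{1}{2} \left(-3898\right) = -1949$)
$\frac{1167}{-2171} + \frac{c}{-4410} = \frac{1167}{-2171} - \frac{1949}{-4410} = 1167 \left(- \frac{1}{2171}\right) - - \frac{1949}{4410} = - \frac{1167}{2171} + \frac{1949}{4410} = - \frac{915191}{9574110}$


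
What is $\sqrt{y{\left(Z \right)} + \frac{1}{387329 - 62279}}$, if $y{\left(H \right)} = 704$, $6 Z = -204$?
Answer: $\frac{\sqrt{2975315283402}}{65010} \approx 26.533$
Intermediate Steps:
$Z = -34$ ($Z = \frac{1}{6} \left(-204\right) = -34$)
$\sqrt{y{\left(Z \right)} + \frac{1}{387329 - 62279}} = \sqrt{704 + \frac{1}{387329 - 62279}} = \sqrt{704 + \frac{1}{325050}} = \sqrt{\frac{228835201}{325050}} = \frac{\sqrt{2975315283402}}{65010}$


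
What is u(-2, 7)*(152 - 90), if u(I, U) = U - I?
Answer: 558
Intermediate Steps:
u(-2, 7)*(152 - 90) = (7 - 1*(-2))*(152 - 90) = (7 + 2)*62 = 9*62 = 558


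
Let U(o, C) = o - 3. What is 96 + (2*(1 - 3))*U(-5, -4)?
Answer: 128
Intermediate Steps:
U(o, C) = -3 + o
96 + (2*(1 - 3))*U(-5, -4) = 96 + (2*(1 - 3))*(-3 - 5) = 96 + (2*(-2))*(-8) = 96 - 4*(-8) = 96 + 32 = 128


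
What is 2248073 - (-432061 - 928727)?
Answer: 3608861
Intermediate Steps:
2248073 - (-432061 - 928727) = 2248073 - 1*(-1360788) = 2248073 + 1360788 = 3608861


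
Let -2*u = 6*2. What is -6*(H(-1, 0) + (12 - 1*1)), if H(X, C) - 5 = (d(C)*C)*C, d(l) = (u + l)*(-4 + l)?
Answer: -96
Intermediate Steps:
u = -6 (u = -3*2 = -1/2*12 = -6)
d(l) = (-6 + l)*(-4 + l)
H(X, C) = 5 + C**2*(24 + C**2 - 10*C) (H(X, C) = 5 + ((24 + C**2 - 10*C)*C)*C = 5 + (C*(24 + C**2 - 10*C))*C = 5 + C**2*(24 + C**2 - 10*C))
-6*(H(-1, 0) + (12 - 1*1)) = -6*((5 + 0**2*(24 + 0**2 - 10*0)) + (12 - 1*1)) = -6*((5 + 0*(24 + 0 + 0)) + (12 - 1)) = -6*((5 + 0*24) + 11) = -6*((5 + 0) + 11) = -6*(5 + 11) = -6*16 = -96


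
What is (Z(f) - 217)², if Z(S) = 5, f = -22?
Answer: 44944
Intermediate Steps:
(Z(f) - 217)² = (5 - 217)² = (-212)² = 44944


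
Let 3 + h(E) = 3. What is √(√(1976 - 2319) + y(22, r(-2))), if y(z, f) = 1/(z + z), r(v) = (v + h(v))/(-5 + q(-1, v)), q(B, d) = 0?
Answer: √(11 + 3388*I*√7)/22 ≈ 3.0449 + 3.0412*I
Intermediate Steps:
h(E) = 0 (h(E) = -3 + 3 = 0)
r(v) = -v/5 (r(v) = (v + 0)/(-5 + 0) = v/(-5) = v*(-⅕) = -v/5)
y(z, f) = 1/(2*z)
√(√(1976 - 2319) + y(22, r(-2))) = √(√(1976 - 2319) + (½)/22) = √(√(-343) + (½)*(1/22)) = √(7*I*√7 + 1/44) = √(1/44 + 7*I*√7)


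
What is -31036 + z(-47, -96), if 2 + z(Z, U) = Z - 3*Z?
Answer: -30944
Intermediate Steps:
z(Z, U) = -2 - 2*Z (z(Z, U) = -2 + (Z - 3*Z) = -2 - 2*Z)
-31036 + z(-47, -96) = -31036 + (-2 - 2*(-47)) = -31036 + (-2 + 94) = -31036 + 92 = -30944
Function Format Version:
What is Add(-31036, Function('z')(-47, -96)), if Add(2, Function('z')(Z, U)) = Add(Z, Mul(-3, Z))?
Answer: -30944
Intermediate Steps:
Function('z')(Z, U) = Add(-2, Mul(-2, Z)) (Function('z')(Z, U) = Add(-2, Add(Z, Mul(-3, Z))) = Add(-2, Mul(-2, Z)))
Add(-31036, Function('z')(-47, -96)) = Add(-31036, Add(-2, Mul(-2, -47))) = Add(-31036, Add(-2, 94)) = Add(-31036, 92) = -30944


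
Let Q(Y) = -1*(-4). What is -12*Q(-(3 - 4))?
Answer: -48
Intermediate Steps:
Q(Y) = 4
-12*Q(-(3 - 4)) = -12*4 = -48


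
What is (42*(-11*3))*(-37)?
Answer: 51282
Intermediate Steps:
(42*(-11*3))*(-37) = (42*(-33))*(-37) = -1386*(-37) = 51282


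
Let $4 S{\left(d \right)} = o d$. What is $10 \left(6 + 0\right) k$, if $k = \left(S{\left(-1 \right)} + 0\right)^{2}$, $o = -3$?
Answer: $\frac{135}{4} \approx 33.75$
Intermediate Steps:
$S{\left(d \right)} = - \frac{3 d}{4}$ ($S{\left(d \right)} = \frac{\left(-3\right) d}{4} = - \frac{3 d}{4}$)
$k = \frac{9}{16}$ ($k = \left(\left(- \frac{3}{4}\right) \left(-1\right) + 0\right)^{2} = \left(\frac{3}{4} + 0\right)^{2} = \left(\frac{3}{4}\right)^{2} = \frac{9}{16} \approx 0.5625$)
$10 \left(6 + 0\right) k = 10 \left(6 + 0\right) \frac{9}{16} = 10 \cdot 6 \cdot \frac{9}{16} = 60 \cdot \frac{9}{16} = \frac{135}{4}$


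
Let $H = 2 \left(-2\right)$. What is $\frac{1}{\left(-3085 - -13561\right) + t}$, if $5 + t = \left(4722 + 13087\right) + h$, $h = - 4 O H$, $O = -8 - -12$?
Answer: $\frac{1}{28344} \approx 3.5281 \cdot 10^{-5}$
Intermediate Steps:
$O = 4$ ($O = -8 + 12 = 4$)
$H = -4$
$h = 64$ ($h = \left(-4\right) 4 \left(-4\right) = \left(-16\right) \left(-4\right) = 64$)
$t = 17868$ ($t = -5 + \left(\left(4722 + 13087\right) + 64\right) = -5 + \left(17809 + 64\right) = -5 + 17873 = 17868$)
$\frac{1}{\left(-3085 - -13561\right) + t} = \frac{1}{\left(-3085 - -13561\right) + 17868} = \frac{1}{\left(-3085 + 13561\right) + 17868} = \frac{1}{10476 + 17868} = \frac{1}{28344}$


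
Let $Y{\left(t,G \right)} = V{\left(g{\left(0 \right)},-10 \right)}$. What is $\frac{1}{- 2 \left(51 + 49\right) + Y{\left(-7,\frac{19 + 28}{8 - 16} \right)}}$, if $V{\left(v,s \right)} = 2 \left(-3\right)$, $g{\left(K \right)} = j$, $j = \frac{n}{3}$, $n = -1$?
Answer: $- \frac{1}{206} \approx -0.0048544$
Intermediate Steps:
$j = - \frac{1}{3} \approx -0.33333$
$g{\left(K \right)} = - \frac{1}{3}$
$V{\left(v,s \right)} = -6$
$Y{\left(t,G \right)} = -6$
$\frac{1}{- 2 \left(51 + 49\right) + Y{\left(-7,\frac{19 + 28}{8 - 16} \right)}} = \frac{1}{- 2 \left(51 + 49\right) - 6} = \frac{1}{\left(-2\right) 100 - 6} = \frac{1}{-200 - 6} = \frac{1}{-206} = - \frac{1}{206}$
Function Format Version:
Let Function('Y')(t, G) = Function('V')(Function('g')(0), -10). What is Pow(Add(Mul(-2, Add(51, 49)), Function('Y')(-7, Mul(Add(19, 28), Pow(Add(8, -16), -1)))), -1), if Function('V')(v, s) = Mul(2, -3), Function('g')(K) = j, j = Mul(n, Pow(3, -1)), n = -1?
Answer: Rational(-1, 206) ≈ -0.0048544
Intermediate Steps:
j = Rational(-1, 3) (j = Mul(-1, Pow(3, -1)) = Mul(-1, Rational(1, 3)) = Rational(-1, 3) ≈ -0.33333)
Function('g')(K) = Rational(-1, 3)
Function('V')(v, s) = -6
Function('Y')(t, G) = -6
Pow(Add(Mul(-2, Add(51, 49)), Function('Y')(-7, Mul(Add(19, 28), Pow(Add(8, -16), -1)))), -1) = Pow(Add(Mul(-2, Add(51, 49)), -6), -1) = Pow(Add(Mul(-2, 100), -6), -1) = Pow(Add(-200, -6), -1) = Pow(-206, -1) = Rational(-1, 206)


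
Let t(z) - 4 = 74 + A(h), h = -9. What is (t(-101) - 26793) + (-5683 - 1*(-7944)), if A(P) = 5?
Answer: -24449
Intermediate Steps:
t(z) = 83 (t(z) = 4 + (74 + 5) = 4 + 79 = 83)
(t(-101) - 26793) + (-5683 - 1*(-7944)) = (83 - 26793) + (-5683 - 1*(-7944)) = -26710 + (-5683 + 7944) = -26710 + 2261 = -24449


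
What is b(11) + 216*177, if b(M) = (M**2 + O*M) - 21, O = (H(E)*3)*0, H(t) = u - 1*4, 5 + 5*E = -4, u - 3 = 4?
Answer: 38332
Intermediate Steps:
u = 7 (u = 3 + 4 = 7)
E = -9/5 (E = -1 + (1/5)*(-4) = -1 - 4/5 = -9/5 ≈ -1.8000)
H(t) = 3 (H(t) = 7 - 1*4 = 7 - 4 = 3)
O = 0 (O = (3*3)*0 = 9*0 = 0)
b(M) = -21 + M**2 (b(M) = (M**2 + 0*M) - 21 = (M**2 + 0) - 21 = M**2 - 21 = -21 + M**2)
b(11) + 216*177 = (-21 + 11**2) + 216*177 = (-21 + 121) + 38232 = 100 + 38232 = 38332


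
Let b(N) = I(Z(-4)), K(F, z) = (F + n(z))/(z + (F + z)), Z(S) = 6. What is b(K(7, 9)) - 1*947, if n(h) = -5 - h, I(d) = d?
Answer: -941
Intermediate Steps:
K(F, z) = (-5 + F - z)/(F + 2*z) (K(F, z) = (F + (-5 - z))/(z + (F + z)) = (-5 + F - z)/(F + 2*z))
b(N) = 6
b(K(7, 9)) - 1*947 = 6 - 1*947 = 6 - 947 = -941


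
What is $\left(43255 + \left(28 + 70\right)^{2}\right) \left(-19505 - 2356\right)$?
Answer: $-1155550599$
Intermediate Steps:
$\left(43255 + \left(28 + 70\right)^{2}\right) \left(-19505 - 2356\right) = \left(43255 + 98^{2}\right) \left(-21861\right) = \left(43255 + 9604\right) \left(-21861\right) = 52859 \left(-21861\right) = -1155550599$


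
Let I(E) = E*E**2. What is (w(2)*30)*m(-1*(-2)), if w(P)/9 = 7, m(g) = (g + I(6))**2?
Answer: 89820360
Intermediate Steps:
I(E) = E**3
m(g) = (216 + g)**2 (m(g) = (g + 6**3)**2 = (g + 216)**2 = (216 + g)**2)
w(P) = 63 (w(P) = 9*7 = 63)
(w(2)*30)*m(-1*(-2)) = (63*30)*(216 - 1*(-2))**2 = 1890*(216 + 2)**2 = 1890*218**2 = 1890*47524 = 89820360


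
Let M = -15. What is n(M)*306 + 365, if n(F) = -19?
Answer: -5449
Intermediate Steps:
n(M)*306 + 365 = -19*306 + 365 = -5814 + 365 = -5449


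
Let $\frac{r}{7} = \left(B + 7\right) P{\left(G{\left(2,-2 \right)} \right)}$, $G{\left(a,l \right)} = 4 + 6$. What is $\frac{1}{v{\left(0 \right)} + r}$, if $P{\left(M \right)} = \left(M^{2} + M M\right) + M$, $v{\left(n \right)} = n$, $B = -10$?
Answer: $- \frac{1}{4410} \approx -0.00022676$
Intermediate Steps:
$G{\left(a,l \right)} = 10$
$P{\left(M \right)} = M + 2 M^{2}$ ($P{\left(M \right)} = \left(M^{2} + M^{2}\right) + M = 2 M^{2} + M = M + 2 M^{2}$)
$r = -4410$ ($r = 7 \left(-10 + 7\right) 10 \left(1 + 2 \cdot 10\right) = 7 \left(- 3 \cdot 10 \left(1 + 20\right)\right) = 7 \left(- 3 \cdot 10 \cdot 21\right) = 7 \left(\left(-3\right) 210\right) = 7 \left(-630\right) = -4410$)
$\frac{1}{v{\left(0 \right)} + r} = \frac{1}{0 - 4410} = \frac{1}{-4410} = - \frac{1}{4410}$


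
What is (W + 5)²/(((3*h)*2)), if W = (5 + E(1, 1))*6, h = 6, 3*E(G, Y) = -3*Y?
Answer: 841/36 ≈ 23.361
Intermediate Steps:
E(G, Y) = -Y (E(G, Y) = (-3*Y)/3 = -Y)
W = 24 (W = (5 - 1*1)*6 = (5 - 1)*6 = 4*6 = 24)
(W + 5)²/(((3*h)*2)) = (24 + 5)²/(((3*6)*2)) = 29²/((18*2)) = 841/36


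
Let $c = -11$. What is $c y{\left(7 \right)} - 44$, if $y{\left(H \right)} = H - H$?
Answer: $-44$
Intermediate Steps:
$y{\left(H \right)} = 0$
$c y{\left(7 \right)} - 44 = \left(-11\right) 0 - 44 = 0 - 44 = -44$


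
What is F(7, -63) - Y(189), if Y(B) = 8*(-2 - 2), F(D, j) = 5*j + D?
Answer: -276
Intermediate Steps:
F(D, j) = D + 5*j
Y(B) = -32 (Y(B) = 8*(-4) = -32)
F(7, -63) - Y(189) = (7 + 5*(-63)) - 1*(-32) = (7 - 315) + 32 = -308 + 32 = -276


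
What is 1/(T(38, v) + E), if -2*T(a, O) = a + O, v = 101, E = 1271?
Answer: 2/2403 ≈ 0.00083229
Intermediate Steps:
T(a, O) = -O/2 - a/2 (T(a, O) = -(a + O)/2 = -(O + a)/2 = -O/2 - a/2)
1/(T(38, v) + E) = 1/((-1/2*101 - 1/2*38) + 1271) = 1/((-101/2 - 19) + 1271) = 1/(-139/2 + 1271) = 1/(2403/2) = 2/2403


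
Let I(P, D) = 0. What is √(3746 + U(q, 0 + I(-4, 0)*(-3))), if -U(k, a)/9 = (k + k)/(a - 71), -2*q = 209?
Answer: √18750035/71 ≈ 60.988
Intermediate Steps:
q = -209/2 (q = -½*209 = -209/2 ≈ -104.50)
U(k, a) = -18*k/(-71 + a) (U(k, a) = -9*(k + k)/(a - 71) = -9*2*k/(-71 + a) = -18*k/(-71 + a))
√(3746 + U(q, 0 + I(-4, 0)*(-3))) = √(3746 - 18*(-209/2)/(-71 + (0 + 0*(-3)))) = √(3746 - 18*(-209/2)/(-71 + (0 + 0))) = √(3746 - 18*(-209/2)/(-71 + 0)) = √(3746 - 18*(-209/2)/(-71)) = √(3746 - 18*(-209/2)*(-1/71)) = √(3746 - 1881/71) = √(264085/71) = √18750035/71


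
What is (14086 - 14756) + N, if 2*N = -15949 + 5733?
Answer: -5778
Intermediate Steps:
N = -5108 (N = (-15949 + 5733)/2 = (½)*(-10216) = -5108)
(14086 - 14756) + N = (14086 - 14756) - 5108 = -670 - 5108 = -5778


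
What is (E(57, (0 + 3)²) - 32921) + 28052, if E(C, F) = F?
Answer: -4860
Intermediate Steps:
(E(57, (0 + 3)²) - 32921) + 28052 = ((0 + 3)² - 32921) + 28052 = (3² - 32921) + 28052 = (9 - 32921) + 28052 = -32912 + 28052 = -4860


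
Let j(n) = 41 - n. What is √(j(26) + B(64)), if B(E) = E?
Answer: √79 ≈ 8.8882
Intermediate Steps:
√(j(26) + B(64)) = √((41 - 1*26) + 64) = √((41 - 26) + 64) = √(15 + 64) = √79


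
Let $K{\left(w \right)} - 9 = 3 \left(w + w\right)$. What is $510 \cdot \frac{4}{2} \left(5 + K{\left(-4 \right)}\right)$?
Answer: $-10200$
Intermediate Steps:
$K{\left(w \right)} = 9 + 6 w$ ($K{\left(w \right)} = 9 + 3 \left(w + w\right) = 9 + 3 \cdot 2 w = 9 + 6 w$)
$510 \cdot \frac{4}{2} \left(5 + K{\left(-4 \right)}\right) = 510 \cdot \frac{4}{2} \left(5 + \left(9 + 6 \left(-4\right)\right)\right) = 510 \cdot 4 \cdot \frac{1}{2} \left(5 + \left(9 - 24\right)\right) = 510 \cdot 2 \left(5 - 15\right) = 510 \cdot 2 \left(-10\right) = 510 \left(-20\right) = -10200$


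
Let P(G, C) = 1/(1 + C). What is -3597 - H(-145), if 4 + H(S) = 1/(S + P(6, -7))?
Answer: -3129497/871 ≈ -3593.0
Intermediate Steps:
H(S) = -4 + 1/(-⅙ + S) (H(S) = -4 + 1/(S + 1/(1 - 7)) = -4 + 1/(S + 1/(-6)) = -4 + 1/(S - ⅙) = -4 + 1/(-⅙ + S))
-3597 - H(-145) = -3597 - 2*(5 - 12*(-145))/(-1 + 6*(-145)) = -3597 - 2*(5 + 1740)/(-1 - 870) = -3597 - 2*1745/(-871) = -3597 - 2*(-1)*1745/871 = -3597 - 1*(-3490/871) = -3597 + 3490/871 = -3129497/871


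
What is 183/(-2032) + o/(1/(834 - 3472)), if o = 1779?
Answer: -9536180247/2032 ≈ -4.6930e+6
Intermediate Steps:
183/(-2032) + o/(1/(834 - 3472)) = 183/(-2032) + 1779/(1/(834 - 3472)) = 183*(-1/2032) + 1779/(1/(-2638)) = -183/2032 + 1779/(-1/2638) = -183/2032 + 1779*(-2638) = -183/2032 - 4693002 = -9536180247/2032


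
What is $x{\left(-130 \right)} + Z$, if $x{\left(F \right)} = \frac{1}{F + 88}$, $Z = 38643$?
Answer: $\frac{1623005}{42} \approx 38643.0$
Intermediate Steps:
$x{\left(F \right)} = \frac{1}{88 + F}$
$x{\left(-130 \right)} + Z = \frac{1}{88 - 130} + 38643 = \frac{1}{-42} + 38643 = - \frac{1}{42} + 38643 = \frac{1623005}{42}$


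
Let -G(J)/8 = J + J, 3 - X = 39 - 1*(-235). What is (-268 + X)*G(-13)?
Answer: -112112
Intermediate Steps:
X = -271 (X = 3 - (39 - 1*(-235)) = 3 - (39 + 235) = 3 - 1*274 = 3 - 274 = -271)
G(J) = -16*J (G(J) = -8*(J + J) = -16*J)
(-268 + X)*G(-13) = (-268 - 271)*(-16*(-13)) = -539*208 = -112112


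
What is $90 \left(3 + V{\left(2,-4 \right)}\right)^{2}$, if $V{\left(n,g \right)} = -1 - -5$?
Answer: $4410$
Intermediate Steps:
$V{\left(n,g \right)} = 4$ ($V{\left(n,g \right)} = -1 + 5 = 4$)
$90 \left(3 + V{\left(2,-4 \right)}\right)^{2} = 90 \left(3 + 4\right)^{2} = 90 \cdot 7^{2} = 90 \cdot 49 = 4410$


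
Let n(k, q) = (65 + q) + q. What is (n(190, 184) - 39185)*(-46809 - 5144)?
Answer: 2013282656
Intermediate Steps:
n(k, q) = 65 + 2*q
(n(190, 184) - 39185)*(-46809 - 5144) = ((65 + 2*184) - 39185)*(-46809 - 5144) = ((65 + 368) - 39185)*(-51953) = (433 - 39185)*(-51953) = -38752*(-51953) = 2013282656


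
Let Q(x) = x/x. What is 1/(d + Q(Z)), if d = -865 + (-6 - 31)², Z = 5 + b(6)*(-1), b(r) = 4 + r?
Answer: 1/505 ≈ 0.0019802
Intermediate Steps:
Z = -5 (Z = 5 + (4 + 6)*(-1) = 5 + 10*(-1) = 5 - 10 = -5)
Q(x) = 1
d = 504 (d = -865 + (-37)² = -865 + 1369 = 504)
1/(d + Q(Z)) = 1/(504 + 1) = 1/505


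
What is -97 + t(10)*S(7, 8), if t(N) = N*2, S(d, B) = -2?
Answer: -137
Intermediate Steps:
t(N) = 2*N
-97 + t(10)*S(7, 8) = -97 + (2*10)*(-2) = -97 + 20*(-2) = -97 - 40 = -137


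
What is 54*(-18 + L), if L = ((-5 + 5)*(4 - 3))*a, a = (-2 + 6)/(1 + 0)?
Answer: -972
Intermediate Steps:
a = 4 (a = 4/1 = 4*1 = 4)
L = 0 (L = ((-5 + 5)*(4 - 3))*4 = (0*1)*4 = 0*4 = 0)
54*(-18 + L) = 54*(-18 + 0) = 54*(-18) = -972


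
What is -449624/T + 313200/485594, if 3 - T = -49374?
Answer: -101434920128/11988587469 ≈ -8.4610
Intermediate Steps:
T = 49377 (T = 3 - 1*(-49374) = 3 + 49374 = 49377)
-449624/T + 313200/485594 = -449624/49377 + 313200/485594 = -449624*1/49377 + 313200*(1/485594) = -449624/49377 + 156600/242797 = -101434920128/11988587469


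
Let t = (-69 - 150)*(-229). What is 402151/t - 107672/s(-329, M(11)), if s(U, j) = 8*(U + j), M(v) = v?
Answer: 267622109/5316006 ≈ 50.343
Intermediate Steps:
s(U, j) = 8*U + 8*j
t = 50151 (t = -219*(-229) = 50151)
402151/t - 107672/s(-329, M(11)) = 402151/50151 - 107672/(8*(-329) + 8*11) = 402151*(1/50151) - 107672/(-2632 + 88) = 402151/50151 - 107672/(-2544) = 402151/50151 - 107672*(-1/2544) = 402151/50151 + 13459/318 = 267622109/5316006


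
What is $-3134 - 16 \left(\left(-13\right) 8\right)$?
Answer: $-1470$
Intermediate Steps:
$-3134 - 16 \left(\left(-13\right) 8\right) = -3134 - -1664 = -3134 + 1664 = -1470$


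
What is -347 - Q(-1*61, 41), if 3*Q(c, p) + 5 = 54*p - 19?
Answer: -1077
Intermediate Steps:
Q(c, p) = -8 + 18*p (Q(c, p) = -5/3 + (54*p - 19)/3 = -5/3 + (-19 + 54*p)/3 = -5/3 + (-19/3 + 18*p) = -8 + 18*p)
-347 - Q(-1*61, 41) = -347 - (-8 + 18*41) = -347 - (-8 + 738) = -347 - 1*730 = -347 - 730 = -1077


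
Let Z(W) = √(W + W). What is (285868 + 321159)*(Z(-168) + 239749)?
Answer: 145534116223 + 2428108*I*√21 ≈ 1.4553e+11 + 1.1127e+7*I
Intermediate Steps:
Z(W) = √2*√W (Z(W) = √(2*W) = √2*√W)
(285868 + 321159)*(Z(-168) + 239749) = (285868 + 321159)*(√2*√(-168) + 239749) = 607027*(√2*(2*I*√42) + 239749) = 607027*(4*I*√21 + 239749) = 607027*(239749 + 4*I*√21) = 145534116223 + 2428108*I*√21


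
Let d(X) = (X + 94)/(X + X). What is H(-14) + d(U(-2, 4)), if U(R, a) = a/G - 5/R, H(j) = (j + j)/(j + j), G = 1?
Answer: 227/26 ≈ 8.7308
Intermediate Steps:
H(j) = 1 (H(j) = (2*j)/((2*j)) = (2*j)*(1/(2*j)) = 1)
U(R, a) = a - 5/R (U(R, a) = a/1 - 5/R = a*1 - 5/R = a - 5/R)
d(X) = (94 + X)/(2*X) (d(X) = (94 + X)/((2*X)) = (94 + X)*(1/(2*X)) = (94 + X)/(2*X))
H(-14) + d(U(-2, 4)) = 1 + (94 + (4 - 5/(-2)))/(2*(4 - 5/(-2))) = 1 + (94 + (4 - 5*(-½)))/(2*(4 - 5*(-½))) = 1 + (94 + (4 + 5/2))/(2*(4 + 5/2)) = 1 + (94 + 13/2)/(2*(13/2)) = 1 + (½)*(2/13)*(201/2) = 1 + 201/26 = 227/26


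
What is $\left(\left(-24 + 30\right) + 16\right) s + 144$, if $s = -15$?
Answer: $-186$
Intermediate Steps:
$\left(\left(-24 + 30\right) + 16\right) s + 144 = \left(\left(-24 + 30\right) + 16\right) \left(-15\right) + 144 = \left(6 + 16\right) \left(-15\right) + 144 = 22 \left(-15\right) + 144 = -330 + 144 = -186$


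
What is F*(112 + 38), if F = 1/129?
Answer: 50/43 ≈ 1.1628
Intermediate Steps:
F = 1/129 ≈ 0.0077519
F*(112 + 38) = (112 + 38)/129 = (1/129)*150 = 50/43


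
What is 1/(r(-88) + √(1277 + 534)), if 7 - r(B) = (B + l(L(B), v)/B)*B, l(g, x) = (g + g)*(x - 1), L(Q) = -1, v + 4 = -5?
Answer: -7757/60169238 - √1811/60169238 ≈ -0.00012963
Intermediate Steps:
v = -9 (v = -4 - 5 = -9)
l(g, x) = 2*g*(-1 + x) (l(g, x) = (2*g)*(-1 + x) = 2*g*(-1 + x))
r(B) = 7 - B*(B + 20/B) (r(B) = 7 - (B + (2*(-1)*(-1 - 9))/B)*B = 7 - (B + (2*(-1)*(-10))/B)*B = 7 - (B + 20/B)*B = 7 - B*(B + 20/B))
1/(r(-88) + √(1277 + 534)) = 1/((-13 - 1*(-88)²) + √(1277 + 534)) = 1/((-13 - 1*7744) + √1811) = 1/((-13 - 7744) + √1811) = 1/(-7757 + √1811)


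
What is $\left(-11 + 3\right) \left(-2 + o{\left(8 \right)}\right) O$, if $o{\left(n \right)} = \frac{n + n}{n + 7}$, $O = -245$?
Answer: $- \frac{5488}{3} \approx -1829.3$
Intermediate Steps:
$o{\left(n \right)} = \frac{2 n}{7 + n}$
$\left(-11 + 3\right) \left(-2 + o{\left(8 \right)}\right) O = \left(-11 + 3\right) \left(-2 + 2 \cdot 8 \frac{1}{7 + 8}\right) \left(-245\right) = - 8 \left(-2 + 2 \cdot 8 \cdot \frac{1}{15}\right) \left(-245\right) = - 8 \left(-2 + \frac{16}{15}\right) \left(-245\right) = \left(-8\right) \left(- \frac{14}{15}\right) \left(-245\right) = \frac{112}{15} \left(-245\right) = - \frac{5488}{3}$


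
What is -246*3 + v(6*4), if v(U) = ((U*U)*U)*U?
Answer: 331038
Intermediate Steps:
v(U) = U**4 (v(U) = (U**2*U)*U = U**3*U = U**4)
-246*3 + v(6*4) = -246*3 + (6*4)**4 = -738 + 24**4 = -738 + 331776 = 331038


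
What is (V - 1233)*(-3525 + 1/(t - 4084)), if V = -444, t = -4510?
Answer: 50802788127/8594 ≈ 5.9114e+6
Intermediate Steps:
(V - 1233)*(-3525 + 1/(t - 4084)) = (-444 - 1233)*(-3525 + 1/(-4510 - 4084)) = -1677*(-3525 + 1/(-8594)) = -1677*(-3525 - 1/8594) = -1677*(-30293851/8594) = 50802788127/8594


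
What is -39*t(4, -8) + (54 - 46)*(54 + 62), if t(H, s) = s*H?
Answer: 2176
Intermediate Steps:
t(H, s) = H*s
-39*t(4, -8) + (54 - 46)*(54 + 62) = -156*(-8) + (54 - 46)*(54 + 62) = -39*(-32) + 8*116 = 1248 + 928 = 2176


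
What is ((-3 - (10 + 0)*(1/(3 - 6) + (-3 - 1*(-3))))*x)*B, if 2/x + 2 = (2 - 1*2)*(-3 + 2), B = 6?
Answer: -2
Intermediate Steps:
x = -1 (x = 2/(-2 + (2 - 1*2)*(-3 + 2)) = 2/(-2 + (2 - 2)*(-1)) = 2/(-2 + 0*(-1)) = 2/(-2 + 0) = 2/(-2) = 2*(-1/2) = -1)
((-3 - (10 + 0)*(1/(3 - 6) + (-3 - 1*(-3))))*x)*B = ((-3 - (10 + 0)*(1/(3 - 6) + (-3 - 1*(-3))))*(-1))*6 = ((-3 - 10*(1/(-3) + (-3 + 3)))*(-1))*6 = ((-3 - 10*(-1/3 + 0))*(-1))*6 = ((-3 - 10*(-1)/3)*(-1))*6 = ((-3 - 1*(-10/3))*(-1))*6 = ((-3 + 10/3)*(-1))*6 = ((1/3)*(-1))*6 = -1/3*6 = -2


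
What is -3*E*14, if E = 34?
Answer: -1428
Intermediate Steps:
-3*E*14 = -3*34*14 = -102*14 = -1428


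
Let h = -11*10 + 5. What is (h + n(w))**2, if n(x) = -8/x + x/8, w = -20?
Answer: 1147041/100 ≈ 11470.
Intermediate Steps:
n(x) = -8/x + x/8 (n(x) = -8/x + x*(1/8) = -8/x + x/8)
h = -105 (h = -110 + 5 = -105)
(h + n(w))**2 = (-105 + (-8/(-20) + (1/8)*(-20)))**2 = (-105 + (-8*(-1/20) - 5/2))**2 = (-105 + (2/5 - 5/2))**2 = (-105 - 21/10)**2 = (-1071/10)**2 = 1147041/100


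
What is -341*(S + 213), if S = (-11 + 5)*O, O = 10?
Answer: -52173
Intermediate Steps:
S = -60 (S = (-11 + 5)*10 = -6*10 = -60)
-341*(S + 213) = -341*(-60 + 213) = -341*153 = -52173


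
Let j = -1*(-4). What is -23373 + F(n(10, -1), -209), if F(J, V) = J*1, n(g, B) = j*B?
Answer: -23377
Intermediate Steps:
j = 4
n(g, B) = 4*B
F(J, V) = J
-23373 + F(n(10, -1), -209) = -23373 + 4*(-1) = -23373 - 4 = -23377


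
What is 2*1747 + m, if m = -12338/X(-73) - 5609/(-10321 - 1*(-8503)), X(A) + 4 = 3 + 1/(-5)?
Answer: 25049771/1818 ≈ 13779.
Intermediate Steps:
X(A) = -6/5 (X(A) = -4 + (3 + 1/(-5)) = -4 + (3 - ⅕) = -4 + 14/5 = -6/5)
m = 18697679/1818 (m = -12338/(-6/5) - 5609/(-10321 - 1*(-8503)) = -12338*(-⅚) - 5609/(-10321 + 8503) = 30845/3 - 5609/(-1818) = 30845/3 - 5609*(-1/1818) = 30845/3 + 5609/1818 = 18697679/1818 ≈ 10285.)
2*1747 + m = 2*1747 + 18697679/1818 = 3494 + 18697679/1818 = 25049771/1818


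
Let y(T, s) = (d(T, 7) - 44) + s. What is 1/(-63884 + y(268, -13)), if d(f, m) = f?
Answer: -1/63673 ≈ -1.5705e-5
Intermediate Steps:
y(T, s) = -44 + T + s (y(T, s) = (T - 44) + s = (-44 + T) + s = -44 + T + s)
1/(-63884 + y(268, -13)) = 1/(-63884 + (-44 + 268 - 13)) = 1/(-63884 + 211) = 1/(-63673) = -1/63673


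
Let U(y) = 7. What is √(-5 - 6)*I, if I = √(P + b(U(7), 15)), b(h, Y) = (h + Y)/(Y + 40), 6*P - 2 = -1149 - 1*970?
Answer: -√3489090/30 ≈ -62.264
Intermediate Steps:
P = -2117/6 (P = ⅓ + (-1149 - 1*970)/6 = ⅓ + (-1149 - 970)/6 = ⅓ + (⅙)*(-2119) = ⅓ - 2119/6 = -2117/6 ≈ -352.83)
b(h, Y) = (Y + h)/(40 + Y)
I = I*√317190/30 (I = √(-2117/6 + (15 + 7)/(40 + 15)) = √(-2117/6 + 22/55) = √(-2117/6 + (1/55)*22) = √(-2117/6 + ⅖) = √(-10573/30) = I*√317190/30 ≈ 18.773*I)
√(-5 - 6)*I = √(-5 - 6)*(I*√317190/30) = √(-11)*(I*√317190/30) = (I*√11)*(I*√317190/30) = -√3489090/30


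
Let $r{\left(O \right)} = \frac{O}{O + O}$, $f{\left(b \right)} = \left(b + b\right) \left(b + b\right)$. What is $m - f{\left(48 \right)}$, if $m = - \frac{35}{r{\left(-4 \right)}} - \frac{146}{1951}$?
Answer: $- \frac{18117132}{1951} \approx -9286.1$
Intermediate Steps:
$f{\left(b \right)} = 4 b^{2}$ ($f{\left(b \right)} = 2 b 2 b = 4 b^{2}$)
$r{\left(O \right)} = \frac{1}{2}$ ($r{\left(O \right)} = \frac{O}{2 O} = \frac{1}{2 O} O = \frac{1}{2}$)
$m = - \frac{136716}{1951}$ ($m = - 35 \frac{1}{\frac{1}{2}} - \frac{146}{1951} = \left(-35\right) 2 - \frac{146}{1951} = -70 - \frac{146}{1951} = - \frac{136716}{1951} \approx -70.075$)
$m - f{\left(48 \right)} = - \frac{136716}{1951} - 4 \cdot 48^{2} = - \frac{136716}{1951} - 4 \cdot 2304 = - \frac{136716}{1951} - 9216 = - \frac{18117132}{1951}$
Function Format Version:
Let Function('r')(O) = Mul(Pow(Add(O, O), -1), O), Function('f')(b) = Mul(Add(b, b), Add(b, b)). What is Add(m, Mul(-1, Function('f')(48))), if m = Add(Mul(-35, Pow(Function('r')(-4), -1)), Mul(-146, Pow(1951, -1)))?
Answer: Rational(-18117132, 1951) ≈ -9286.1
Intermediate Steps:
Function('f')(b) = Mul(4, Pow(b, 2)) (Function('f')(b) = Mul(Mul(2, b), Mul(2, b)) = Mul(4, Pow(b, 2)))
Function('r')(O) = Rational(1, 2) (Function('r')(O) = Mul(Pow(Mul(2, O), -1), O) = Mul(Mul(Rational(1, 2), Pow(O, -1)), O) = Rational(1, 2))
m = Rational(-136716, 1951) (m = Add(Mul(-35, Pow(Rational(1, 2), -1)), Mul(-146, Pow(1951, -1))) = Add(Mul(-35, 2), Mul(-146, Rational(1, 1951))) = Add(-70, Rational(-146, 1951)) = Rational(-136716, 1951) ≈ -70.075)
Add(m, Mul(-1, Function('f')(48))) = Add(Rational(-136716, 1951), Mul(-1, Mul(4, Pow(48, 2)))) = Add(Rational(-136716, 1951), Mul(-1, Mul(4, 2304))) = Add(Rational(-136716, 1951), Mul(-1, 9216)) = Add(Rational(-136716, 1951), -9216) = Rational(-18117132, 1951)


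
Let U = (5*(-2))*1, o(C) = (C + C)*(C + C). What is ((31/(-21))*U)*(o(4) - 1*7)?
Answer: 5890/7 ≈ 841.43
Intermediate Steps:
o(C) = 4*C² (o(C) = (2*C)*(2*C) = 4*C²)
U = -10 (U = -10*1 = -10)
((31/(-21))*U)*(o(4) - 1*7) = ((31/(-21))*(-10))*(4*4² - 1*7) = ((31*(-1/21))*(-10))*(4*16 - 7) = (-31/21*(-10))*(64 - 7) = (310/21)*57 = 5890/7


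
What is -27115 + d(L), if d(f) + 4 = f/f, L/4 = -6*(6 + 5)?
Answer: -27118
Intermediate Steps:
L = -264 (L = 4*(-6*(6 + 5)) = 4*(-6*11) = 4*(-66) = -264)
d(f) = -3 (d(f) = -4 + f/f = -4 + 1 = -3)
-27115 + d(L) = -27115 - 3 = -27118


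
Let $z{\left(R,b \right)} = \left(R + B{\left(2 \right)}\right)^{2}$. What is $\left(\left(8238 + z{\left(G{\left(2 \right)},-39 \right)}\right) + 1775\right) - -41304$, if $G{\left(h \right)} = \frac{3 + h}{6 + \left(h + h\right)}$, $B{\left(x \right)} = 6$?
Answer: $\frac{205437}{4} \approx 51359.0$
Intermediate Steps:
$G{\left(h \right)} = \frac{3 + h}{6 + 2 h}$
$z{\left(R,b \right)} = \left(6 + R\right)^{2}$ ($z{\left(R,b \right)} = \left(R + 6\right)^{2} = \left(6 + R\right)^{2}$)
$\left(\left(8238 + z{\left(G{\left(2 \right)},-39 \right)}\right) + 1775\right) - -41304 = \left(\left(8238 + \left(6 + \frac{1}{2}\right)^{2}\right) + 1775\right) - -41304 = \left(\left(8238 + \left(\frac{13}{2}\right)^{2}\right) + 1775\right) + 41304 = \left(\left(8238 + \frac{169}{4}\right) + 1775\right) + 41304 = \left(\frac{33121}{4} + 1775\right) + 41304 = \frac{40221}{4} + 41304 = \frac{205437}{4}$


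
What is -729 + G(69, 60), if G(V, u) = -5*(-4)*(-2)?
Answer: -769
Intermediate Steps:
G(V, u) = -40 (G(V, u) = 20*(-2) = -40)
-729 + G(69, 60) = -729 - 40 = -769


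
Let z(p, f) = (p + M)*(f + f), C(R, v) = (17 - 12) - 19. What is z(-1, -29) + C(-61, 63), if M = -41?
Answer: 2422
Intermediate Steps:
C(R, v) = -14 (C(R, v) = 5 - 19 = -14)
z(p, f) = 2*f*(-41 + p) (z(p, f) = (p - 41)*(f + f) = (-41 + p)*(2*f) = 2*f*(-41 + p))
z(-1, -29) + C(-61, 63) = 2*(-29)*(-41 - 1) - 14 = 2*(-29)*(-42) - 14 = 2436 - 14 = 2422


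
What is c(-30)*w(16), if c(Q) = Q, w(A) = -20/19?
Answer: 600/19 ≈ 31.579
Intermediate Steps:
w(A) = -20/19 (w(A) = -20*1/19 = -20/19)
c(-30)*w(16) = -30*(-20/19) = 600/19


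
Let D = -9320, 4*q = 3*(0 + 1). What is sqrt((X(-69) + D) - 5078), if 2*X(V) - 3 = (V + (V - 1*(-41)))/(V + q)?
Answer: I*sqrt(4291615146)/546 ≈ 119.98*I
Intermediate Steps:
q = 3/4 (q = (3*(0 + 1))/4 = (3*1)/4 = (1/4)*3 = 3/4 ≈ 0.75000)
X(V) = 3/2 + (41 + 2*V)/(2*(3/4 + V)) (X(V) = 3/2 + ((V + (V - 1*(-41)))/(V + 3/4))/2 = 3/2 + ((V + (V + 41))/(3/4 + V))/2 = 3/2 + ((V + (41 + V))/(3/4 + V))/2 = 3/2 + ((41 + 2*V)/(3/4 + V))/2 = 3/2 + (41 + 2*V)/(2*(3/4 + V)))
sqrt((X(-69) + D) - 5078) = sqrt(((173 + 20*(-69))/(2*(3 + 4*(-69))) - 9320) - 5078) = sqrt(((173 - 1380)/(2*(3 - 276)) - 9320) - 5078) = sqrt(((1/2)*(-1207)/(-273) - 9320) - 5078) = sqrt(((1/2)*(-1/273)*(-1207) - 9320) - 5078) = sqrt((1207/546 - 9320) - 5078) = sqrt(-5087513/546 - 5078) = sqrt(-7860101/546) = I*sqrt(4291615146)/546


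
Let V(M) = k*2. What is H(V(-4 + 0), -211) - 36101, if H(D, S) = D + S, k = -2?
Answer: -36316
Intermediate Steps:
V(M) = -4 (V(M) = -2*2 = -4)
H(V(-4 + 0), -211) - 36101 = (-4 - 211) - 36101 = -215 - 36101 = -36316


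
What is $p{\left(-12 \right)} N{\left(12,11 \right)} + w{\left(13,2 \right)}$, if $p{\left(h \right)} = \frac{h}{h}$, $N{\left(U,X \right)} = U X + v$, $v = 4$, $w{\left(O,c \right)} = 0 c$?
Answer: $136$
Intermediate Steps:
$w{\left(O,c \right)} = 0$
$N{\left(U,X \right)} = 4 + U X$ ($N{\left(U,X \right)} = U X + 4 = 4 + U X$)
$p{\left(h \right)} = 1$
$p{\left(-12 \right)} N{\left(12,11 \right)} + w{\left(13,2 \right)} = 1 \left(4 + 12 \cdot 11\right) + 0 = 1 \left(4 + 132\right) + 0 = 1 \cdot 136 + 0 = 136 + 0 = 136$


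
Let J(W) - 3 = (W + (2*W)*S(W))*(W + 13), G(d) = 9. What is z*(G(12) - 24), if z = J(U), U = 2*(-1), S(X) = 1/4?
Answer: 450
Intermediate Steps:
S(X) = ¼
U = -2
J(W) = 3 + 3*W*(13 + W)/2 (J(W) = 3 + (W + (2*W)*(¼))*(W + 13) = 3 + (W + W/2)*(13 + W) = 3 + (3*W/2)*(13 + W) = 3 + 3*W*(13 + W)/2)
z = -30 (z = 3 + (3/2)*(-2)² + (39/2)*(-2) = 3 + (3/2)*4 - 39 = 3 + 6 - 39 = -30)
z*(G(12) - 24) = -30*(9 - 24) = -30*(-15) = 450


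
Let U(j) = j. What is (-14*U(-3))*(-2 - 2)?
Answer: -168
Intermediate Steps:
(-14*U(-3))*(-2 - 2) = (-14*(-3))*(-2 - 2) = 42*(-4) = -168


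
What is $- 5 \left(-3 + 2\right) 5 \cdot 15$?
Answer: $375$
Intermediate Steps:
$- 5 \left(-3 + 2\right) 5 \cdot 15 = \left(-5\right) \left(-1\right) 5 \cdot 15 = 5 \cdot 5 \cdot 15 = 25 \cdot 15 = 375$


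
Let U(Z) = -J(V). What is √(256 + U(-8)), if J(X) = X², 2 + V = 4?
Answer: 6*√7 ≈ 15.875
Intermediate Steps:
V = 2 (V = -2 + 4 = 2)
U(Z) = -4 (U(Z) = -1*2² = -1*4 = -4)
√(256 + U(-8)) = √(256 - 4) = √252 = 6*√7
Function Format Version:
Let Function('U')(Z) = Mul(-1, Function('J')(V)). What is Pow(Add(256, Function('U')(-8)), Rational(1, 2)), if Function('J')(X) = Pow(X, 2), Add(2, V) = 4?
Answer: Mul(6, Pow(7, Rational(1, 2))) ≈ 15.875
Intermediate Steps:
V = 2 (V = Add(-2, 4) = 2)
Function('U')(Z) = -4 (Function('U')(Z) = Mul(-1, Pow(2, 2)) = Mul(-1, 4) = -4)
Pow(Add(256, Function('U')(-8)), Rational(1, 2)) = Pow(Add(256, -4), Rational(1, 2)) = Pow(252, Rational(1, 2)) = Mul(6, Pow(7, Rational(1, 2)))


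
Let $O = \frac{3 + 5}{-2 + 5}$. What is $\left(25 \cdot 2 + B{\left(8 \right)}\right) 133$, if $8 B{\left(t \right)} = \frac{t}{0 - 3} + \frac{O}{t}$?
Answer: $\frac{158669}{24} \approx 6611.2$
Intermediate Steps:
$O = \frac{8}{3} \approx 2.6667$
$B{\left(t \right)} = - \frac{t}{24} + \frac{1}{3 t}$ ($B{\left(t \right)} = \frac{\frac{t}{0 - 3} + \frac{8}{3 t}}{8} = \frac{\frac{t}{-3} + \frac{8}{3 t}}{8} = \frac{t \left(- \frac{1}{3}\right) + \frac{8}{3 t}}{8} = \frac{- \frac{t}{3} + \frac{8}{3 t}}{8} = - \frac{t}{24} + \frac{1}{3 t}$)
$\left(25 \cdot 2 + B{\left(8 \right)}\right) 133 = \left(25 \cdot 2 + \frac{8 - 8^{2}}{24 \cdot 8}\right) 133 = \left(50 + \frac{1}{24} \cdot \frac{1}{8} \left(8 - 64\right)\right) 133 = \left(50 + \frac{1}{24} \cdot \frac{1}{8} \left(-56\right)\right) 133 = \left(50 - \frac{7}{24}\right) 133 = \frac{1193}{24} \cdot 133 = \frac{158669}{24}$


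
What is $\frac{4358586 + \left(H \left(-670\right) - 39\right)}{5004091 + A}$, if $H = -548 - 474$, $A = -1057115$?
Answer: $\frac{5043287}{3946976} \approx 1.2778$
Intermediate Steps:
$H = -1022$ ($H = -548 - 474 = -1022$)
$\frac{4358586 + \left(H \left(-670\right) - 39\right)}{5004091 + A} = \frac{4358586 - -684701}{5004091 - 1057115} = \frac{4358586 + \left(684740 - 39\right)}{3946976} = \left(4358586 + 684701\right) \frac{1}{3946976} = 5043287 \cdot \frac{1}{3946976} = \frac{5043287}{3946976}$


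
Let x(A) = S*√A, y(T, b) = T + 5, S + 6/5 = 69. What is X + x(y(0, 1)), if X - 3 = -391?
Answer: -388 + 339*√5/5 ≈ -236.39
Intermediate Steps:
S = 339/5 (S = -6/5 + 69 = 339/5 ≈ 67.800)
y(T, b) = 5 + T
x(A) = 339*√A/5
X = -388 (X = 3 - 391 = -388)
X + x(y(0, 1)) = -388 + 339*√(5 + 0)/5 = -388 + 339*√5/5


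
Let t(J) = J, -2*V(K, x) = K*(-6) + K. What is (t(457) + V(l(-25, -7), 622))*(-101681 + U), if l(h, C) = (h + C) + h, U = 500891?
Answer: 125551545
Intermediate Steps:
l(h, C) = C + 2*h (l(h, C) = (C + h) + h = C + 2*h)
V(K, x) = 5*K/2 (V(K, x) = -(K*(-6) + K)/2 = -(-6*K + K)/2 = -(-5)*K/2 = 5*K/2)
(t(457) + V(l(-25, -7), 622))*(-101681 + U) = (457 + 5*(-7 + 2*(-25))/2)*(-101681 + 500891) = (457 + 5*(-7 - 50)/2)*399210 = (457 + (5/2)*(-57))*399210 = (457 - 285/2)*399210 = (629/2)*399210 = 125551545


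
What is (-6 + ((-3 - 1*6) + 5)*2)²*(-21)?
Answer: -4116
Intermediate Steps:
(-6 + ((-3 - 1*6) + 5)*2)²*(-21) = (-6 + ((-3 - 6) + 5)*2)²*(-21) = (-6 + (-9 + 5)*2)²*(-21) = (-6 - 4*2)²*(-21) = (-6 - 8)²*(-21) = (-14)²*(-21) = 196*(-21) = -4116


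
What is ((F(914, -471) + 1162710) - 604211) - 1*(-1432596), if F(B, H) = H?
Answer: 1990624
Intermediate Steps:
((F(914, -471) + 1162710) - 604211) - 1*(-1432596) = ((-471 + 1162710) - 604211) - 1*(-1432596) = (1162239 - 604211) + 1432596 = 558028 + 1432596 = 1990624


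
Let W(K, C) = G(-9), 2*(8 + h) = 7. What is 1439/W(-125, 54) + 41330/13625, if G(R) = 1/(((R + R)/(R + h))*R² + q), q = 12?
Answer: 470561266/2725 ≈ 1.7268e+5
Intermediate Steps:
h = -9/2 (h = -8 + (½)*7 = -8 + 7/2 = -9/2 ≈ -4.5000)
G(R) = 1/(12 + 2*R³/(-9/2 + R)) (G(R) = 1/(((R + R)/(R - 9/2))*R² + 12) = 1/(((2*R)/(-9/2 + R))*R² + 12) = 1/((2*R/(-9/2 + R))*R² + 12) = 1/(2*R³/(-9/2 + R) + 12) = 1/(12 + 2*R³/(-9/2 + R)))
W(K, C) = 1/120 (W(K, C) = (-9 + 2*(-9))/(4*(-27 + (-9)³ + 6*(-9))) = (-9 - 18)/(4*(-27 - 729 - 54)) = (¼)*(-27)/(-810) = (¼)*(-1/810)*(-27) = 1/120)
1439/W(-125, 54) + 41330/13625 = 1439/(1/120) + 41330/13625 = 1439*120 + 41330*(1/13625) = 172680 + 8266/2725 = 470561266/2725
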